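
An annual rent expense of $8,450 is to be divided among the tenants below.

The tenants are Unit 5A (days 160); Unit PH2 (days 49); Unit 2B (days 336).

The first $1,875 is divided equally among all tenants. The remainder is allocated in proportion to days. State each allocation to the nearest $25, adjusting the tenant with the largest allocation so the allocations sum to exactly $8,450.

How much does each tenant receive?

Unit 5A: $2,550 | Unit PH2: $1,225 | Unit 2B: $4,675

$1,875 shared equally gives $625 per tenant.
Remainder $6,575 by days (total 545): Unit 5A 1,930.28 → $1,925; Unit PH2 591.15 → $600; Unit 2B 4,053.58 → $4,050.
Totals: Unit 5A $625 + $1,925 = $2,550; Unit PH2 $625 + $600 = $1,225; Unit 2B $625 + $4,050 = $4,675.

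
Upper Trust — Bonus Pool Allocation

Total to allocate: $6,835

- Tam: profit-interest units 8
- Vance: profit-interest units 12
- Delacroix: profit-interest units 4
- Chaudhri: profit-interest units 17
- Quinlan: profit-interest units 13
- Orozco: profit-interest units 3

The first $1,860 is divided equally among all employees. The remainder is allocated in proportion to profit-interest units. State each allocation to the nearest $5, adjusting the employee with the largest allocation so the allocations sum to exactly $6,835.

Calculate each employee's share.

First tranche $1,860 split equally: $310 each.
Remainder $4,975 by profit-interest units (total 57): Tam 698.25 → $700; Vance 1,047.37 → $1,045; Delacroix 349.12 → $350; Chaudhri 1,483.77 → $1,485; Quinlan 1,134.65 → $1,135; Orozco 261.84 → $260.
Totals: Tam $310 + $700 = $1,010; Vance $310 + $1,045 = $1,355; Delacroix $310 + $350 = $660; Chaudhri $310 + $1,485 = $1,795; Quinlan $310 + $1,135 = $1,445; Orozco $310 + $260 = $570.

Tam: $1,010; Vance: $1,355; Delacroix: $660; Chaudhri: $1,795; Quinlan: $1,445; Orozco: $570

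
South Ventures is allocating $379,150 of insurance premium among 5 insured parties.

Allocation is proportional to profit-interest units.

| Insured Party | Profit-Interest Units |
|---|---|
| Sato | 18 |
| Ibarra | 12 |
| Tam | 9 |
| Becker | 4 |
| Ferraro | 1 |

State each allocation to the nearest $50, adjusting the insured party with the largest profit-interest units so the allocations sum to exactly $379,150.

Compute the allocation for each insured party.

Sato: $155,150 · Ibarra: $103,400 · Tam: $77,550 · Becker: $34,450 · Ferraro: $8,600

Total profit-interest units = 44.
Raw shares: Sato 18/44 × $379,150 = 155,106.82; Ibarra 12/44 × $379,150 = 103,404.55; Tam 9/44 × $379,150 = 77,553.41; Becker 4/44 × $379,150 = 34,468.18; Ferraro 1/44 × $379,150 = 8,617.05.
After rounding ($50): Sato $155,100; Ibarra $103,400; Tam $77,550; Becker $34,450; Ferraro $8,600. Sum = $379,100.
Difference $379,150 − $379,100 = +$50 applied to largest profit-interest units (Sato): Sato becomes $155,150.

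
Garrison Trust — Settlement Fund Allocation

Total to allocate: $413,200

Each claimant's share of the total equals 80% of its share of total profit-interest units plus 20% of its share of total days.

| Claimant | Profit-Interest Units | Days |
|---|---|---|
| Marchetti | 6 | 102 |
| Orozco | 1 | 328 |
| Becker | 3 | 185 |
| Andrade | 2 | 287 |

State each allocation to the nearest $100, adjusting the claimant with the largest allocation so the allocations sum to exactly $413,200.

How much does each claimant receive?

Profit-interest units total 12; days total 902.
Composite weights (80% profit-interest units + 20% days): Marchetti 0.4226; Orozco 0.1394; Becker 0.2410; Andrade 0.1970.
Proportional shares: Marchetti 174,625.10; Orozco 57,597.58; Becker 99,589.45; Andrade 81,387.88.
Rounded to nearest $100: Marchetti $174,600; Orozco $57,600; Becker $99,600; Andrade $81,400. Sum = $413,200.
Rounded total matches; no reconciliation needed.

Marchetti: $174,600 · Orozco: $57,600 · Becker: $99,600 · Andrade: $81,400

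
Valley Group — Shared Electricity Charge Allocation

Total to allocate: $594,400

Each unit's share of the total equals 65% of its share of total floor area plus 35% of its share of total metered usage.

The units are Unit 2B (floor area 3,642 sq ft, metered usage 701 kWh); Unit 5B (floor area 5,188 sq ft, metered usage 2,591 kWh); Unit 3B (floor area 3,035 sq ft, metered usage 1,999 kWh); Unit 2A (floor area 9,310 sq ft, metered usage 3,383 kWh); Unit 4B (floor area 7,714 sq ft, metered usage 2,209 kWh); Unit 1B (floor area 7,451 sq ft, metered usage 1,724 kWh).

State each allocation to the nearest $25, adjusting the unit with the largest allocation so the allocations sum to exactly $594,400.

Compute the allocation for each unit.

Unit 2B: $50,300 | Unit 5B: $97,925 | Unit 3B: $65,250 | Unit 2A: $154,775 | Unit 4B: $118,475 | Unit 1B: $107,675

Totals — floor area 36,340, metered usage 12,607.
Composite weights (65% floor area + 35% metered usage): Unit 2B 0.0846; Unit 5B 0.1647; Unit 3B 0.1098; Unit 2A 0.2604; Unit 4B 0.1993; Unit 1B 0.1811.
Pro-rata amounts: Unit 2B 50,288.92; Unit 5B 97,914.37; Unit 3B 65,254.93; Unit 2A 154,808.23; Unit 4B 118,466.58; Unit 1B 107,666.97.
Rounded to nearest $25: Unit 2B $50,300; Unit 5B $97,925; Unit 3B $65,250; Unit 2A $154,800; Unit 4B $118,475; Unit 1B $107,675. Sum = $594,425.
Difference $594,400 − $594,425 = −$25 applied to largest allocation (Unit 2A): Unit 2A becomes $154,775.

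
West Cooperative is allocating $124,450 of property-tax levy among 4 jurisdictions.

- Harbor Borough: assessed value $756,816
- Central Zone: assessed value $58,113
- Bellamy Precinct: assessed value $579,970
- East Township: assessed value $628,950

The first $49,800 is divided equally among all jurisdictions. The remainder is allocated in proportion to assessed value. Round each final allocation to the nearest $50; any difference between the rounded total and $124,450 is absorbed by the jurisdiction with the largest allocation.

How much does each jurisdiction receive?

Harbor Borough: $40,350 · Central Zone: $14,600 · Bellamy Precinct: $33,850 · East Township: $35,650

Equal tier: $49,800 ÷ 4 = $12,450 apiece.
Remainder $74,650 by assessed value (total 2,023,849): Harbor Borough 27,915.28 → $27,900; Central Zone 2,143.51 → $2,150; Bellamy Precinct 21,392.29 → $21,400; East Township 23,198.92 → $23,200.
Totals: Harbor Borough $12,450 + $27,900 = $40,350; Central Zone $12,450 + $2,150 = $14,600; Bellamy Precinct $12,450 + $21,400 = $33,850; East Township $12,450 + $23,200 = $35,650.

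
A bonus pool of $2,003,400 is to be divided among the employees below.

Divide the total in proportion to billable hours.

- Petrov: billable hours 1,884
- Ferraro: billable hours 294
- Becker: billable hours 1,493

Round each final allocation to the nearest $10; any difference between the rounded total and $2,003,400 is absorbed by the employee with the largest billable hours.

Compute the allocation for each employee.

Petrov: $1,028,160; Ferraro: $160,450; Becker: $814,790

Total billable hours = 1,884 + 294 + 1,493 = 3,671.
Raw shares: Petrov 1,028,168.24; Ferraro 160,446.64; Becker 814,785.13.
After rounding ($10): Petrov $1,028,170; Ferraro $160,450; Becker $814,790. Sum = $2,003,410.
Difference $2,003,400 − $2,003,410 = −$10 applied to largest billable hours (Petrov): Petrov becomes $1,028,160.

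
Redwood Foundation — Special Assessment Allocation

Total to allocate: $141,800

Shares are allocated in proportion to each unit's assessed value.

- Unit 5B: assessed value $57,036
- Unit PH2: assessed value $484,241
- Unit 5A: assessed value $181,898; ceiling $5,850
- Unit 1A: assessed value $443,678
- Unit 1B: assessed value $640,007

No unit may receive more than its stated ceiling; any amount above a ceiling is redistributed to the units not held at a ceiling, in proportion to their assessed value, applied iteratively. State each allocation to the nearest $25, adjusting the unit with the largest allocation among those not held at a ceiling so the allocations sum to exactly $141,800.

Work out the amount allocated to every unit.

Unit 5B: $4,775 · Unit PH2: $40,525 · Unit 5A: $5,850 · Unit 1A: $37,125 · Unit 1B: $53,525

Sum of assessed value: 1,806,860.
Proportional shares (ignoring caps): Unit 5B 4,476.11; Unit PH2 38,002.60; Unit 5A 14,275.12; Unit 1A 34,819.27; Unit 1B 50,226.91.
Capped: Unit 5A ($5,850); balance $135,950 reallocated over remaining assessed value 1,624,962.
Remaining shares: Unit 5B 4,771.83 → $4,775; Unit PH2 40,513.29 → $40,525; Unit 1A 37,119.65 → $37,125; Unit 1B 53,545.22 → $53,550.
Rounding difference −$25 applied to Unit 1B → $53,525.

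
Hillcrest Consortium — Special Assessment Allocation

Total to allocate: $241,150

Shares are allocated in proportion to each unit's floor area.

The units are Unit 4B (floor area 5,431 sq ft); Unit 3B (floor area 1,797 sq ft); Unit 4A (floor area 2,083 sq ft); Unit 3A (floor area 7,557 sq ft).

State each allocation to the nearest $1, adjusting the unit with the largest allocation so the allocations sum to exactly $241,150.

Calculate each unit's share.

Total floor area = 16,868.
Proportional shares: Unit 4B 5,431/16,868 × $241,150 = 77,643.21; Unit 3B 1,797/16,868 × $241,150 = 25,690.45; Unit 4A 2,083/16,868 × $241,150 = 29,779.19; Unit 3A 7,557/16,868 × $241,150 = 108,037.14.
After rounding ($1): Unit 4B $77,643; Unit 3B $25,690; Unit 4A $29,779; Unit 3A $108,037. Sum = $241,149.
Difference $241,150 − $241,149 = +$1 applied to largest allocation (Unit 3A): Unit 3A becomes $108,038.

Unit 4B: $77,643 · Unit 3B: $25,690 · Unit 4A: $29,779 · Unit 3A: $108,038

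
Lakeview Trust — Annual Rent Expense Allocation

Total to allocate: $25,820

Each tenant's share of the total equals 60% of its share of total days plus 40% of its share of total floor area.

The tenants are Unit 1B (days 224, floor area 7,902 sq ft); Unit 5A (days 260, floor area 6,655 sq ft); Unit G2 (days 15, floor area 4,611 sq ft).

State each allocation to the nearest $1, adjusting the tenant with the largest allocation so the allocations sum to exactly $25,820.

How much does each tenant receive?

Days total 499; floor area total 19,168.
Composite weights (60% days + 40% floor area): Unit 1B 0.4342; Unit 5A 0.4515; Unit G2 0.1143.
Proportional shares: Unit 1B 11,212.04; Unit 5A 11,657.80; Unit G2 2,950.17.
After rounding ($1): Unit 1B $11,212; Unit 5A $11,658; Unit G2 $2,950. Sum = $25,820.
Sum already equals the total — no adjustment.

Unit 1B: $11,212 | Unit 5A: $11,658 | Unit G2: $2,950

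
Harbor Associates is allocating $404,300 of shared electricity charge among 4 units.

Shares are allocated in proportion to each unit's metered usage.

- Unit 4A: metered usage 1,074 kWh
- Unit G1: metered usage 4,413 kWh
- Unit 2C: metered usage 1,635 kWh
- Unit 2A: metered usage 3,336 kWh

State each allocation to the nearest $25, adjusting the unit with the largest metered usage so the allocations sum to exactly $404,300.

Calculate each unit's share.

Sum of metered usage: 1,074 + 4,413 + 1,635 + 3,336 = 10,458.
Proportional shares: Unit 4A 41,520.20; Unit G1 170,603.93; Unit 2C 63,208.12; Unit 2A 128,967.76.
At nearest $25: Unit 4A $41,525; Unit G1 $170,600; Unit 2C $63,200; Unit 2A $128,975. Sum = $404,300.
No rounding difference to absorb.

Unit 4A: $41,525; Unit G1: $170,600; Unit 2C: $63,200; Unit 2A: $128,975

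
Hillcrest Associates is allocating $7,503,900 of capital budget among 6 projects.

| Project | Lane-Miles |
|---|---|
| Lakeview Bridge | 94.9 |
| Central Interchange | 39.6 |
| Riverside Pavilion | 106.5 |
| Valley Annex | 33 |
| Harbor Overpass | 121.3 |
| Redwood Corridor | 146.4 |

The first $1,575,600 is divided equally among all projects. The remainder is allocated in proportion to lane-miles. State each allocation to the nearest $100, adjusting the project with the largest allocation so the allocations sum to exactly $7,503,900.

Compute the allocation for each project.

First tranche $1,575,600 split equally: $262,600 each.
Remainder $5,928,300 by lane-miles (total 541.7): Lakeview Bridge 1,038,574.25 → $1,038,600; Central Interchange 433,377.66 → $433,400; Riverside Pavilion 1,165,523.26 → $1,165,500; Valley Annex 361,148.05 → $361,100; Harbor Overpass 1,327,492.69 → $1,327,500; Redwood Corridor 1,602,184.09 → $1,602,200.
Totals: Lakeview Bridge $262,600 + $1,038,600 = $1,301,200; Central Interchange $262,600 + $433,400 = $696,000; Riverside Pavilion $262,600 + $1,165,500 = $1,428,100; Valley Annex $262,600 + $361,100 = $623,700; Harbor Overpass $262,600 + $1,327,500 = $1,590,100; Redwood Corridor $262,600 + $1,602,200 = $1,864,800.

Lakeview Bridge: $1,301,200; Central Interchange: $696,000; Riverside Pavilion: $1,428,100; Valley Annex: $623,700; Harbor Overpass: $1,590,100; Redwood Corridor: $1,864,800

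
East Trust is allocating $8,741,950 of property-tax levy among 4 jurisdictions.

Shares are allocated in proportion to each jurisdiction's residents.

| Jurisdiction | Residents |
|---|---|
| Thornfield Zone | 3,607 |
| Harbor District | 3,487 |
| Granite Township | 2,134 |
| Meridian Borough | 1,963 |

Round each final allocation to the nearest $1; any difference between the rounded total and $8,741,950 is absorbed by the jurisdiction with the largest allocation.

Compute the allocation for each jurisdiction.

Combined residents = 11,191.
Raw shares: Thornfield Zone 3,607/11,191 × $8,741,950 = 2,817,640.39; Harbor District 3,487/11,191 × $8,741,950 = 2,723,901.32; Granite Township 2,134/11,191 × $8,741,950 = 1,666,993.24; Meridian Borough 1,963/11,191 × $8,741,950 = 1,533,415.05.
After rounding ($1): Thornfield Zone $2,817,640; Harbor District $2,723,901; Granite Township $1,666,993; Meridian Borough $1,533,415. Sum = $8,741,949.
Difference $8,741,950 − $8,741,949 = +$1 applied to largest allocation (Thornfield Zone): Thornfield Zone becomes $2,817,641.

Thornfield Zone: $2,817,641 | Harbor District: $2,723,901 | Granite Township: $1,666,993 | Meridian Borough: $1,533,415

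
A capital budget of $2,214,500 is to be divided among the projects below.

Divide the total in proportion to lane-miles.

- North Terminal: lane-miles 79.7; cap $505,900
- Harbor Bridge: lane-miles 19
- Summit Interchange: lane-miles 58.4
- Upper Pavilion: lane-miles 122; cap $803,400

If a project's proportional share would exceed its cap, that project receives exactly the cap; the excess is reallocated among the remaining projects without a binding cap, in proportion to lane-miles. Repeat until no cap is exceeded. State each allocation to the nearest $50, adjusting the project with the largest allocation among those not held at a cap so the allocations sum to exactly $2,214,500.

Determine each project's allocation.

Total lane-miles = 279.1.
Pro-rata shares before constraints: North Terminal 632,374.24; Harbor Bridge 150,754.21; Summit Interchange 463,370.83; Upper Pavilion 968,000.72.
Cap binds for North Terminal ($505,900), Upper Pavilion ($803,400); residual $905,200 reallocated over remaining lane-miles 77.4.
Redistributed shares: Harbor Bridge 222,206.72 → $222,200; Summit Interchange 682,993.28 → $683,000.

North Terminal: $505,900 · Harbor Bridge: $222,200 · Summit Interchange: $683,000 · Upper Pavilion: $803,400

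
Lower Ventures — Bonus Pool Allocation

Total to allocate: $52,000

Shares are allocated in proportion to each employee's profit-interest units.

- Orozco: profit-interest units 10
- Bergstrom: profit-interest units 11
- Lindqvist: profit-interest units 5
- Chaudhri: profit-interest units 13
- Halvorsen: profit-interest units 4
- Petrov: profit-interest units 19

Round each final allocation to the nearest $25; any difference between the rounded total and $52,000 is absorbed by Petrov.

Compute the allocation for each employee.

Orozco: $8,375 | Bergstrom: $9,225 | Lindqvist: $4,200 | Chaudhri: $10,900 | Halvorsen: $3,350 | Petrov: $15,950

Total profit-interest units = 62.
Pro-rata amounts: Orozco 10/62 × $52,000 = 8,387.10; Bergstrom 11/62 × $52,000 = 9,225.81; Lindqvist 5/62 × $52,000 = 4,193.55; Chaudhri 13/62 × $52,000 = 10,903.23; Halvorsen 4/62 × $52,000 = 3,354.84; Petrov 19/62 × $52,000 = 15,935.48.
At nearest $25: Orozco $8,375; Bergstrom $9,225; Lindqvist $4,200; Chaudhri $10,900; Halvorsen $3,350; Petrov $15,925. Sum = $51,975.
Difference $52,000 − $51,975 = +$25 applied to Petrov: Petrov becomes $15,950.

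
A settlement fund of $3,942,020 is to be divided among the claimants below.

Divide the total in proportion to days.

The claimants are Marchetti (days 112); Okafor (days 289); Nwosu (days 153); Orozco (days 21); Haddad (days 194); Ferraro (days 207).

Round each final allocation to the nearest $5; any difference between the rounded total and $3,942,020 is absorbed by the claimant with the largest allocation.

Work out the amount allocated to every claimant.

Total days = 976.
Proportional shares: Marchetti 112/976 × $3,942,020 = 452,362.95; Okafor 289/976 × $3,942,020 = 1,167,257.97; Nwosu 153/976 × $3,942,020 = 617,960.10; Orozco 21/976 × $3,942,020 = 84,818.05; Haddad 194/976 × $3,942,020 = 783,557.25; Ferraro 207/976 × $3,942,020 = 836,063.67.
At nearest $5: Marchetti $452,365; Okafor $1,167,260; Nwosu $617,960; Orozco $84,820; Haddad $783,555; Ferraro $836,065. Sum = $3,942,025.
Difference $3,942,020 − $3,942,025 = −$5 applied to largest allocation (Okafor): Okafor becomes $1,167,255.

Marchetti: $452,365 | Okafor: $1,167,255 | Nwosu: $617,960 | Orozco: $84,820 | Haddad: $783,555 | Ferraro: $836,065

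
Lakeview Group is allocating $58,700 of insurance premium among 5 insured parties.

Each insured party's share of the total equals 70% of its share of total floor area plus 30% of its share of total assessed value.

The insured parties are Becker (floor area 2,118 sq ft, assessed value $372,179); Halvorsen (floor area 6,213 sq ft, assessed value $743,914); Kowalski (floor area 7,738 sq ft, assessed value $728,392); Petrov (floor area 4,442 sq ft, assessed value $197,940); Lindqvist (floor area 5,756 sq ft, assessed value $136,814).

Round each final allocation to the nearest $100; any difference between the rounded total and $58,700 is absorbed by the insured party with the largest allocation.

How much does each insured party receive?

Floor area total 26,267; assessed value total 2,179,239.
Composite weights (70% floor area + 30% assessed value): Becker 0.1077; Halvorsen 0.2680; Kowalski 0.3065; Petrov 0.1456; Lindqvist 0.1722.
Pro-rata amounts: Becker 6,320.74; Halvorsen 15,730.54; Kowalski 17,990.70; Petrov 8,548.22; Lindqvist 10,109.79.
Rounded to nearest $100: Becker $6,300; Halvorsen $15,700; Kowalski $18,000; Petrov $8,500; Lindqvist $10,100. Sum = $58,600.
Difference $58,700 − $58,600 = +$100 applied to largest allocation (Kowalski): Kowalski becomes $18,100.

Becker: $6,300; Halvorsen: $15,700; Kowalski: $18,100; Petrov: $8,500; Lindqvist: $10,100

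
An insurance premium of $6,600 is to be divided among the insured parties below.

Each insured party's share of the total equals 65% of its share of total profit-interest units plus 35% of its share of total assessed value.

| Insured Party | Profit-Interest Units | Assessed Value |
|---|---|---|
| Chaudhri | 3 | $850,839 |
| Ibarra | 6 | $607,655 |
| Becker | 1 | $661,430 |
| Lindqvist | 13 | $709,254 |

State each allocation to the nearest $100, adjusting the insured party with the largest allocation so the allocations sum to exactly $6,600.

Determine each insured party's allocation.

Chaudhri: $1,300; Ibarra: $1,600; Becker: $700; Lindqvist: $3,000

Profit-interest units total 23; assessed value total 2,829,178.
Composite weights (65% profit-interest units + 35% assessed value): Chaudhri 0.1900; Ibarra 0.2447; Becker 0.1101; Lindqvist 0.4551.
Proportional shares: Chaudhri 1,254.27; Ibarra 1,615.28; Becker 726.57; Lindqvist 3,003.88.
Rounded to nearest $100: Chaudhri $1,300; Ibarra $1,600; Becker $700; Lindqvist $3,000. Sum = $6,600.
No rounding difference to absorb.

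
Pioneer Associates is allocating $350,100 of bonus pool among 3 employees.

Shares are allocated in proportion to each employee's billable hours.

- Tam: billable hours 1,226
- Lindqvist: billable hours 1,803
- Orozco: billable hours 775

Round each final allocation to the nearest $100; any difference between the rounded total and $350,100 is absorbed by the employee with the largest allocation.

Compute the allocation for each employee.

Total billable hours = 3,804.
Proportional shares: Tam 1,226/3,804 × $350,100 = 112,834.54; Lindqvist 1,803/3,804 × $350,100 = 165,938.56; Orozco 775/3,804 × $350,100 = 71,326.89.
At nearest $100: Tam $112,800; Lindqvist $165,900; Orozco $71,300. Sum = $350,000.
Difference $350,100 − $350,000 = +$100 applied to largest allocation (Lindqvist): Lindqvist becomes $166,000.

Tam: $112,800 | Lindqvist: $166,000 | Orozco: $71,300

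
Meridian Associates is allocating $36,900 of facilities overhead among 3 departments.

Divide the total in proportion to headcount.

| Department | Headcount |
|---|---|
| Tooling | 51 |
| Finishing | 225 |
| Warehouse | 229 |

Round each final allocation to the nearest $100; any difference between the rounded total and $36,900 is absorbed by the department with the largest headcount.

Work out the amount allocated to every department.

Total headcount = 505.
Pro-rata amounts: Tooling 51/505 × $36,900 = 3,726.53; Finishing 225/505 × $36,900 = 16,440.59; Warehouse 229/505 × $36,900 = 16,732.87.
At nearest $100: Tooling $3,700; Finishing $16,400; Warehouse $16,700. Sum = $36,800.
Difference $36,900 − $36,800 = +$100 applied to largest headcount (Warehouse): Warehouse becomes $16,800.

Tooling: $3,700 | Finishing: $16,400 | Warehouse: $16,800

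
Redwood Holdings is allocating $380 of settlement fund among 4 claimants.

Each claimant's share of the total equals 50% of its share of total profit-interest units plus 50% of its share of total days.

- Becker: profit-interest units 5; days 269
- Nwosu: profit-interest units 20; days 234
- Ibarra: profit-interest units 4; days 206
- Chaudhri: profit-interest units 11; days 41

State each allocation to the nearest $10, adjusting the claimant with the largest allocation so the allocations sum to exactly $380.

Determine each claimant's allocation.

Becker: $90 | Nwosu: $160 | Ibarra: $70 | Chaudhri: $60

Totals — profit-interest units 40, days 750.
Blended shares (50% profit-interest units + 50% days): Becker 0.2418; Nwosu 0.4060; Ibarra 0.1873; Chaudhri 0.1648.
Pro-rata amounts: Becker 91.90; Nwosu 154.28; Ibarra 71.19; Chaudhri 62.64.
After rounding ($10): Becker $90; Nwosu $150; Ibarra $70; Chaudhri $60. Sum = $370.
Difference $380 − $370 = +$10 applied to largest allocation (Nwosu): Nwosu becomes $160.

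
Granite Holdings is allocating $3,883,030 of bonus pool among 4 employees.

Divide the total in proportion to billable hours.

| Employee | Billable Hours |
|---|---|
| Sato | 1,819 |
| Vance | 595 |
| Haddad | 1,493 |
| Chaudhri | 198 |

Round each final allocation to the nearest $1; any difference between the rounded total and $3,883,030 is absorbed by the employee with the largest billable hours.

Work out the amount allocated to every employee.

Sato: $1,720,640 | Vance: $562,827 | Haddad: $1,412,269 | Chaudhri: $187,294

Total billable hours = 1,819 + 595 + 1,493 + 198 = 4,105.
Raw shares: Sato 1,720,641.06; Vance 562,826.52; Haddad 1,412,268.89; Chaudhri 187,293.53.
Rounded to nearest $1: Sato $1,720,641; Vance $562,827; Haddad $1,412,269; Chaudhri $187,294. Sum = $3,883,031.
Difference $3,883,030 − $3,883,031 = −$1 applied to largest billable hours (Sato): Sato becomes $1,720,640.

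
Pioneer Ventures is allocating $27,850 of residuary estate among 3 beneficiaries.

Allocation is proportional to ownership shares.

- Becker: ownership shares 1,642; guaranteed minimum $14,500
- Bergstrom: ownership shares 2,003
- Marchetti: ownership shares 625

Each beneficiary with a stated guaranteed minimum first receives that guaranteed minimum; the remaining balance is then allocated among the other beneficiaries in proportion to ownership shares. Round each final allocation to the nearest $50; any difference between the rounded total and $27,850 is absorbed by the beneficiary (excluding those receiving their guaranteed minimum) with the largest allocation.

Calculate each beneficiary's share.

Fund the minimums — Becker $14,500. Balance $13,350.
Balance split over remaining ownership shares 2,628: Bergstrom 10,175.06 → $10,200; Marchetti 3,174.94 → $3,150.

Becker: $14,500 | Bergstrom: $10,200 | Marchetti: $3,150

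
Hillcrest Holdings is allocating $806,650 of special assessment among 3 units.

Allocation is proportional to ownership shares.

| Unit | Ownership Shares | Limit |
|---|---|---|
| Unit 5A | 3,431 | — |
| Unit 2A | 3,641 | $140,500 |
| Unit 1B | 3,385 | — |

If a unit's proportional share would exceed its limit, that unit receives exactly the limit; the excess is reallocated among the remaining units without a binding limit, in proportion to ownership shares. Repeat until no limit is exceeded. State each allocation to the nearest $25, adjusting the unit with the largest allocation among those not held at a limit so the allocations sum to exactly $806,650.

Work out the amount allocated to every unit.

Ownership shares total: 10,457.
Unconstrained shares: Unit 5A 264,666.36; Unit 2A 280,865.70; Unit 1B 261,117.94.
Held at cap: Unit 2A ($140,500); balance $666,150 reallocated over remaining ownership shares 6,816.
Redistributed shares: Unit 5A 335,322.87 → $335,325; Unit 1B 330,827.13 → $330,825.

Unit 5A: $335,325 · Unit 2A: $140,500 · Unit 1B: $330,825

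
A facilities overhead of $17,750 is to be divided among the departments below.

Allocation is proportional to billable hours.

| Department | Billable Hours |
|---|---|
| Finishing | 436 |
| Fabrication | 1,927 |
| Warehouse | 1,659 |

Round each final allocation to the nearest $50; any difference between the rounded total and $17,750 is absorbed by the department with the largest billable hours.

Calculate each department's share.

Sum of billable hours: 4,022.
Pro-rata amounts: Finishing 436/4,022 × $17,750 = 1,924.17; Fabrication 1,927/4,022 × $17,750 = 8,504.29; Warehouse 1,659/4,022 × $17,750 = 7,321.54.
After rounding ($50): Finishing $1,900; Fabrication $8,500; Warehouse $7,300. Sum = $17,700.
Difference $17,750 − $17,700 = +$50 applied to largest billable hours (Fabrication): Fabrication becomes $8,550.

Finishing: $1,900 · Fabrication: $8,550 · Warehouse: $7,300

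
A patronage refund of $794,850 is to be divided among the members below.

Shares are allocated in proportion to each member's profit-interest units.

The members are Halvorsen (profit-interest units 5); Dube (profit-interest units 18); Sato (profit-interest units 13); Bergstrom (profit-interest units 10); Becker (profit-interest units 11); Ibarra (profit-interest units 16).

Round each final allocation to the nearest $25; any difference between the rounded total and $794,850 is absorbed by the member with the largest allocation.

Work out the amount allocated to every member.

Combined profit-interest units = 73.
Unrounded shares: Halvorsen 5/73 × $794,850 = 54,441.78; Dube 18/73 × $794,850 = 195,990.41; Sato 13/73 × $794,850 = 141,548.63; Bergstrom 10/73 × $794,850 = 108,883.56; Becker 11/73 × $794,850 = 119,771.92; Ibarra 16/73 × $794,850 = 174,213.70.
At nearest $25: Halvorsen $54,450; Dube $196,000; Sato $141,550; Bergstrom $108,875; Becker $119,775; Ibarra $174,225. Sum = $794,875.
Difference $794,850 − $794,875 = −$25 applied to largest allocation (Dube): Dube becomes $195,975.

Halvorsen: $54,450 · Dube: $195,975 · Sato: $141,550 · Bergstrom: $108,875 · Becker: $119,775 · Ibarra: $174,225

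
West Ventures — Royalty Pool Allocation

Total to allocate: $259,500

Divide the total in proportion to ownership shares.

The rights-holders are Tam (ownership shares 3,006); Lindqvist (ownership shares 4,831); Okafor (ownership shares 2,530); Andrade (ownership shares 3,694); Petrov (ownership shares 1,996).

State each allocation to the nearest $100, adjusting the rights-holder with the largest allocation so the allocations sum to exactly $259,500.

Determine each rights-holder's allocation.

Total ownership shares = 16,057.
Proportional shares: Tam 3,006/16,057 × $259,500 = 48,580.49; Lindqvist 4,831/16,057 × $259,500 = 78,074.64; Okafor 2,530/16,057 × $259,500 = 40,887.77; Andrade 3,694/16,057 × $259,500 = 59,699.38; Petrov 1,996/16,057 × $259,500 = 32,257.71.
After rounding ($100): Tam $48,600; Lindqvist $78,100; Okafor $40,900; Andrade $59,700; Petrov $32,300. Sum = $259,600.
Difference $259,500 − $259,600 = −$100 applied to largest allocation (Lindqvist): Lindqvist becomes $78,000.

Tam: $48,600; Lindqvist: $78,000; Okafor: $40,900; Andrade: $59,700; Petrov: $32,300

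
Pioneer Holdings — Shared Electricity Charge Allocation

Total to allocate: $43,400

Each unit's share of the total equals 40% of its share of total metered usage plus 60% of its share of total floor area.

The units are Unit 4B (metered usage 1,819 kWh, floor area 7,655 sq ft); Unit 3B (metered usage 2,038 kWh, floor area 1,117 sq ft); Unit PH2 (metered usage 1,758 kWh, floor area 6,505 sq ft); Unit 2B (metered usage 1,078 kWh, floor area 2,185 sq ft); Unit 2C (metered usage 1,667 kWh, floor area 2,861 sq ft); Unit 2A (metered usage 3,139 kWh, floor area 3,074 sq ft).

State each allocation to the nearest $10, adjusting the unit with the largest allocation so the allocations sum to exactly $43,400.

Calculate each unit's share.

Unit 4B: $11,270 · Unit 3B: $4,320 · Unit PH2: $9,890 · Unit 2B: $4,060 · Unit 2C: $5,700 · Unit 2A: $8,160

Totals — metered usage 11,499, floor area 23,397.
Combined weights (40% metered usage + 60% floor area): Unit 4B 0.2596; Unit 3B 0.0995; Unit PH2 0.2280; Unit 2B 0.0935; Unit 2C 0.1314; Unit 2A 0.1880.
Unrounded shares: Unit 4B 11,265.87; Unit 3B 4,319.94; Unit PH2 9,893.87; Unit 2B 4,059.28; Unit 2C 5,700.85; Unit 2A 8,160.19.
Rounded to nearest $10: Unit 4B $11,270; Unit 3B $4,320; Unit PH2 $9,890; Unit 2B $4,060; Unit 2C $5,700; Unit 2A $8,160. Sum = $43,400.
Rounded total matches; no reconciliation needed.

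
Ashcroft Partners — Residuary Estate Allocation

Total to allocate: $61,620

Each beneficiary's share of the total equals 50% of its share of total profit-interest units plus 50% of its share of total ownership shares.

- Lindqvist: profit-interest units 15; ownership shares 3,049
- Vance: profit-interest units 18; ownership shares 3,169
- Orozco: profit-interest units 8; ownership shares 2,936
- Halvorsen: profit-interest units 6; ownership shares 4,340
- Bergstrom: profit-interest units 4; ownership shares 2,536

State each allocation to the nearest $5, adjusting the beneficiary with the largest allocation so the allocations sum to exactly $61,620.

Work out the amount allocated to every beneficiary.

Totals — profit-interest units 51, ownership shares 16,030.
Blended shares (50% profit-interest units + 50% ownership shares): Lindqvist 0.2422; Vance 0.2753; Orozco 0.1700; Halvorsen 0.1942; Bergstrom 0.1183.
Pro-rata amounts: Lindqvist 14,922.01; Vance 16,965.00; Orozco 10,476.00; Halvorsen 11,966.28; Bergstrom 7,290.72.
Rounded to nearest $5: Lindqvist $14,920; Vance $16,965; Orozco $10,475; Halvorsen $11,965; Bergstrom $7,290. Sum = $61,615.
Difference $61,620 − $61,615 = +$5 applied to largest allocation (Vance): Vance becomes $16,970.

Lindqvist: $14,920 | Vance: $16,970 | Orozco: $10,475 | Halvorsen: $11,965 | Bergstrom: $7,290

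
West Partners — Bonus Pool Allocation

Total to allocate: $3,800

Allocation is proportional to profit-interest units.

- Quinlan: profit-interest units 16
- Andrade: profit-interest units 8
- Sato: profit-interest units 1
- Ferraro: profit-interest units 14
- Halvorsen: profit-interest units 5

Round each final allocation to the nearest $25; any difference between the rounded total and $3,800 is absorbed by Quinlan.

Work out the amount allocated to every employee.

Quinlan: $1,400 | Andrade: $700 | Sato: $75 | Ferraro: $1,200 | Halvorsen: $425

Sum of profit-interest units: 44.
Pro-rata amounts: Quinlan 16/44 × $3,800 = 1,381.82; Andrade 8/44 × $3,800 = 690.91; Sato 1/44 × $3,800 = 86.36; Ferraro 14/44 × $3,800 = 1,209.09; Halvorsen 5/44 × $3,800 = 431.82.
After rounding ($25): Quinlan $1,375; Andrade $700; Sato $75; Ferraro $1,200; Halvorsen $425. Sum = $3,775.
Difference $3,800 − $3,775 = +$25 applied to Quinlan: Quinlan becomes $1,400.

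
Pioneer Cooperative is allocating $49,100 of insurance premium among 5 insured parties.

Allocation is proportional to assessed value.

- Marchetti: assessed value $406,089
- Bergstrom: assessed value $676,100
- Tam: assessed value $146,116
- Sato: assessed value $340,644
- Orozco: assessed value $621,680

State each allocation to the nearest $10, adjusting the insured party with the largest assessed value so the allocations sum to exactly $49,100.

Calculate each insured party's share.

Marchetti: $9,100; Bergstrom: $15,160; Tam: $3,270; Sato: $7,640; Orozco: $13,930

Combined assessed value = 2,190,629.
Raw shares: Marchetti 406,089/2,190,629 × $49,100 = 9,101.94; Bergstrom 676,100/2,190,629 × $49,100 = 15,153.87; Tam 146,116/2,190,629 × $49,100 = 3,274.99; Sato 340,644/2,190,629 × $49,100 = 7,635.08; Orozco 621,680/2,190,629 × $49,100 = 13,934.12.
Rounded to nearest $10: Marchetti $9,100; Bergstrom $15,150; Tam $3,270; Sato $7,640; Orozco $13,930. Sum = $49,090.
Difference $49,100 − $49,090 = +$10 applied to largest assessed value (Bergstrom): Bergstrom becomes $15,160.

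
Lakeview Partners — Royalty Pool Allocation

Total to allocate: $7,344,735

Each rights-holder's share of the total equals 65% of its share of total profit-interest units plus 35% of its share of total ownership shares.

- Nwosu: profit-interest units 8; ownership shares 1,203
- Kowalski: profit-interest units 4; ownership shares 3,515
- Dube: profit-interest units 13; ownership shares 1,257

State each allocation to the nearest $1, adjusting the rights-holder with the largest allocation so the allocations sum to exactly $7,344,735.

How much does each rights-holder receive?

Totals — profit-interest units 25, ownership shares 5,975.
Blended shares (65% profit-interest units + 35% ownership shares): Nwosu 0.2785; Kowalski 0.3099; Dube 0.4116.
Pro-rata amounts: Nwosu 2,045,278.21; Kowalski 2,276,130.30; Dube 3,023,326.48.
After rounding ($1): Nwosu $2,045,278; Kowalski $2,276,130; Dube $3,023,326. Sum = $7,344,734.
Difference $7,344,735 − $7,344,734 = +$1 applied to largest allocation (Dube): Dube becomes $3,023,327.

Nwosu: $2,045,278; Kowalski: $2,276,130; Dube: $3,023,327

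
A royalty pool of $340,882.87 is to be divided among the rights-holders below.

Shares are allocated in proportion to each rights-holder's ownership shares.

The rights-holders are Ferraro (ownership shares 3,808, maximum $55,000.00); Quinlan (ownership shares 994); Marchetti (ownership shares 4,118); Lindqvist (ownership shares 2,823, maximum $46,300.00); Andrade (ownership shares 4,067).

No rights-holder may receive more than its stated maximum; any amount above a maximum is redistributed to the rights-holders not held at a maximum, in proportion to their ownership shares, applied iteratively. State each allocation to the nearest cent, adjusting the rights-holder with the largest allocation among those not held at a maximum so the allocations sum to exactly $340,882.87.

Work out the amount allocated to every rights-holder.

Ferraro: $55,000.00; Quinlan: $25,944.59; Marchetti: $107,484.72; Lindqvist: $46,300.00; Andrade: $106,153.56

Combined ownership shares = 15,810.
Pro-rata shares before constraints: Ferraro 82,105.1214; Quinlan 21,431.8515; Marchetti 88,789.0992; Lindqvist 60,867.3208; Andrade 87,689.4771.
Cap binds for Ferraro ($55,000.00), Lindqvist ($46,300.00); residual $239,582.87 reallocated over remaining ownership shares 9,179.
Shares after redistribution: Quinlan 25,944.5879 → $25,944.59; Marchetti 107,484.7215 → $107,484.72; Andrade 106,153.5606 → $106,153.56.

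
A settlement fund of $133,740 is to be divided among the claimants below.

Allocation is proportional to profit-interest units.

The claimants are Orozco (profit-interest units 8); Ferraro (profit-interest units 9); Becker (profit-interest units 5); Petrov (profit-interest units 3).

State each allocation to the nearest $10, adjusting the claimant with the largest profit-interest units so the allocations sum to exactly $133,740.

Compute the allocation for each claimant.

Orozco: $42,800 · Ferraro: $48,140 · Becker: $26,750 · Petrov: $16,050

Total profit-interest units = 25.
Proportional shares: Orozco 8/25 × $133,740 = 42,796.80; Ferraro 9/25 × $133,740 = 48,146.40; Becker 5/25 × $133,740 = 26,748.00; Petrov 3/25 × $133,740 = 16,048.80.
At nearest $10: Orozco $42,800; Ferraro $48,150; Becker $26,750; Petrov $16,050. Sum = $133,750.
Difference $133,740 − $133,750 = −$10 applied to largest profit-interest units (Ferraro): Ferraro becomes $48,140.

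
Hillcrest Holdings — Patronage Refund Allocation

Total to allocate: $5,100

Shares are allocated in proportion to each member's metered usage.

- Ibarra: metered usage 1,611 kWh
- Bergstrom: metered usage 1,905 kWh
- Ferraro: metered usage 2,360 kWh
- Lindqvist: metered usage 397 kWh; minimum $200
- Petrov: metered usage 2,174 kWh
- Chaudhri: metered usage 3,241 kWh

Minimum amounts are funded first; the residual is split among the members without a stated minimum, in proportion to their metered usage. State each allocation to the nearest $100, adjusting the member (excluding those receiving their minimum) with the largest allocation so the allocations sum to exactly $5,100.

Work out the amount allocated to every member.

Fund the minimums — Lindqvist $200. Remaining pool $4,900.
Remaining pool split over remaining metered usage 11,291: Ibarra 699.13 → $700; Bergstrom 826.72 → $800; Ferraro 1,024.18 → $1,000; Petrov 943.46 → $900; Chaudhri 1,406.51 → $1,400.
Rounding difference +$100 applied to Chaudhri → $1,500.

Ibarra: $700 · Bergstrom: $800 · Ferraro: $1,000 · Lindqvist: $200 · Petrov: $900 · Chaudhri: $1,500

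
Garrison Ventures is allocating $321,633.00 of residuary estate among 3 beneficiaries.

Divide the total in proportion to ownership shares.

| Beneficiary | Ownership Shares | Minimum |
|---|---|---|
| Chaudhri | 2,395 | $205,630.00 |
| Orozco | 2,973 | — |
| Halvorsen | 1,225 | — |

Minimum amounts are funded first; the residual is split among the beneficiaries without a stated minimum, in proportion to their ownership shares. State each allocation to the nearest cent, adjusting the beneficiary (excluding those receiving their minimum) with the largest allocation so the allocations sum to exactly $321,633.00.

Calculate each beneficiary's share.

Chaudhri: $205,630.00 | Orozco: $82,152.67 | Halvorsen: $33,850.33

Fund the minimums — Chaudhri $205,630.00. Remaining pool $116,003.00.
Remaining pool split over remaining ownership shares 4,198: Orozco 82,152.6725 → $82,152.67; Halvorsen 33,850.3275 → $33,850.33.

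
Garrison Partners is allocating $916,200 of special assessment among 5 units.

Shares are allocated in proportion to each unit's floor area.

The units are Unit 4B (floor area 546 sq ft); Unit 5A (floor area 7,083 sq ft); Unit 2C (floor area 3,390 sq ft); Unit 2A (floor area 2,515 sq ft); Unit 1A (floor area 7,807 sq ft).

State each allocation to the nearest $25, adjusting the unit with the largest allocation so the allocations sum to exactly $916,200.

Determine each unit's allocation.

Unit 4B: $23,450 · Unit 5A: $304,075 · Unit 2C: $145,550 · Unit 2A: $107,975 · Unit 1A: $335,150

Total floor area = 21,341.
Raw shares: Unit 4B 546/21,341 × $916,200 = 23,440.57; Unit 5A 7,083/21,341 × $916,200 = 304,083.44; Unit 2C 3,390/21,341 × $916,200 = 145,537.60; Unit 2A 2,515/21,341 × $916,200 = 107,972.59; Unit 1A 7,807/21,341 × $916,200 = 335,165.80.
Rounded to nearest $25: Unit 4B $23,450; Unit 5A $304,075; Unit 2C $145,550; Unit 2A $107,975; Unit 1A $335,175. Sum = $916,225.
Difference $916,200 − $916,225 = −$25 applied to largest allocation (Unit 1A): Unit 1A becomes $335,150.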